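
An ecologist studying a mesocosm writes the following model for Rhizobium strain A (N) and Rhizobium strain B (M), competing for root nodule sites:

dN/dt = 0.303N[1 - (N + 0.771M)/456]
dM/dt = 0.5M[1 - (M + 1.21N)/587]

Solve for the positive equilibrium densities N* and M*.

N* ≈ 51, M* ≈ 525

Setting both brackets to zero gives the nullclines N + 0.771M = 456 and 1.21N + M = 587.
Substituting M = 587 - 1.21N into the first: N(1 - 0.771·1.21) = 456 - 0.771·587.
So N* = 3.42/0.0671 = 51, and then M* = 587 - 1.21·51 = 525.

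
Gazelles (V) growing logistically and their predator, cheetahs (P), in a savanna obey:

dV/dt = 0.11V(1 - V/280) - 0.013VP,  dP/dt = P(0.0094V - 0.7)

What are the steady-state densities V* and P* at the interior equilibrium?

From dP/dt = 0 with P > 0: 0.0094V* = 0.7, so V* = 74.5.
Substitute into dV/dt = 0: 0.11(1 - 74.5/280) = 0.013P*.
The bracket is 0.734, giving P* = 0.0807/0.013 = 6.21.

V* ≈ 74.5, P* ≈ 6.21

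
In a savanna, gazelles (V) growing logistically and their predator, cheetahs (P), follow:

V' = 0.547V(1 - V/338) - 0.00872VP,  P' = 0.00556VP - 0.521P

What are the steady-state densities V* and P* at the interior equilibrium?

V* ≈ 93.7, P* ≈ 45.3

From dP/dt = 0 with P > 0: 0.00556V* = 0.521, so V* = 93.7.
Substitute into dV/dt = 0: 0.547(1 - 93.7/338) = 0.00872P*.
The bracket is 0.723, giving P* = 0.395/0.00872 = 45.3.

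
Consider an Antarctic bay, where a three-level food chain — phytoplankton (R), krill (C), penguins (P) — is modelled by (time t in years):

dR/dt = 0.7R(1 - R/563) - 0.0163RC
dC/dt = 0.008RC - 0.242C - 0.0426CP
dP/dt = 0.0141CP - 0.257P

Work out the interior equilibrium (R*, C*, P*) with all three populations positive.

R* ≈ 324, C* ≈ 18.2, P* ≈ 55.2

From dP/dt = 0: 0.0141C* = 0.257, so C* = 18.2.
From dR/dt = 0: 0.7(1 - R*/563) = 0.0163·18.2, giving R* = 563·(1 - 0.424) = 324.
From dC/dt = 0: 0.008·324 - 0.242 = 0.0426P*, so P* = 2.35/0.0426 = 55.2.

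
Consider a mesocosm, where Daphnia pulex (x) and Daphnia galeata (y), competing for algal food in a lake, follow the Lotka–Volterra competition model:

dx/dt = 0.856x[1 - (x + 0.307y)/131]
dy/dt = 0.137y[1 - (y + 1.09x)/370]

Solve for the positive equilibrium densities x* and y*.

x* ≈ 26.2, y* ≈ 341

Setting both brackets to zero gives the nullclines x + 0.307y = 131 and 1.09x + y = 370.
Substituting y = 370 - 1.09x into the first: x(1 - 0.307·1.09) = 131 - 0.307·370.
So x* = 17.4/0.665 = 26.2, and then y* = 370 - 1.09·26.2 = 341.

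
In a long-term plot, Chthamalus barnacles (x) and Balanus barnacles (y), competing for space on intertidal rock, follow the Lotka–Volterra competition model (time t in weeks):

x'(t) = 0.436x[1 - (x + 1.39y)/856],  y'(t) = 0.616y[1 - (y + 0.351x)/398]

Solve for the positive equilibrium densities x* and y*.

Setting both brackets to zero gives the nullclines x + 1.39y = 856 and 0.351x + y = 398.
Substituting y = 398 - 0.351x into the first: x(1 - 1.39·0.351) = 856 - 1.39·398.
So x* = 303/0.512 = 591, and then y* = 398 - 0.351·591 = 190.

x* ≈ 591, y* ≈ 190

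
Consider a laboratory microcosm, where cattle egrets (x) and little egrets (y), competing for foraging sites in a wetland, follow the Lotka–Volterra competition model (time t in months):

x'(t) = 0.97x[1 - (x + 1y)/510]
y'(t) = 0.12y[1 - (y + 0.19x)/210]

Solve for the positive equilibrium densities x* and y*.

Setting both brackets to zero gives the nullclines x + 1y = 510 and 0.19x + y = 210.
Substituting y = 210 - 0.19x into the first: x(1 - 1·0.19) = 510 - 1·210.
So x* = 300/0.81 = 370, and then y* = 210 - 0.19·370 = 140.

x* ≈ 370, y* ≈ 140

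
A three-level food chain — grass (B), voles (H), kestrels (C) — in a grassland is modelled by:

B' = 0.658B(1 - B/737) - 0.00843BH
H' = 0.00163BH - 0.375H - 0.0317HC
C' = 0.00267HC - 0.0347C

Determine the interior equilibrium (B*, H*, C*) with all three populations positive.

B* ≈ 614, H* ≈ 13, C* ≈ 19.8

From dC/dt = 0: 0.00267H* = 0.0347, so H* = 13.
From dB/dt = 0: 0.658(1 - B*/737) = 0.00843·13, giving B* = 737·(1 - 0.167) = 614.
From dH/dt = 0: 0.00163·614 - 0.375 = 0.0317C*, so C* = 0.626/0.0317 = 19.8.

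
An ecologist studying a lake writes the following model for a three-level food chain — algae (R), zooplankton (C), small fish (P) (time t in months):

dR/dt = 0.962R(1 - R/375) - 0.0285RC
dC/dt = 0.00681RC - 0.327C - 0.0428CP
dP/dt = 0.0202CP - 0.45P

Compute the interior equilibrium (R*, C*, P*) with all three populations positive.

R* ≈ 128, C* ≈ 22.3, P* ≈ 12.6

From dP/dt = 0: 0.0202C* = 0.45, so C* = 22.3.
From dR/dt = 0: 0.962(1 - R*/375) = 0.0285·22.3, giving R* = 375·(1 - 0.66) = 128.
From dC/dt = 0: 0.00681·128 - 0.327 = 0.0428P*, so P* = 0.541/0.0428 = 12.6.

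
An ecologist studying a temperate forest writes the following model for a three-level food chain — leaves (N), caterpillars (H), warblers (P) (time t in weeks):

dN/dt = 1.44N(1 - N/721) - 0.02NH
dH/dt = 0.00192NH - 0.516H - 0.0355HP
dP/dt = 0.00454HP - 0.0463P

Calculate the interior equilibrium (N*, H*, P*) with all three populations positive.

From dP/dt = 0: 0.00454H* = 0.0463, so H* = 10.2.
From dN/dt = 0: 1.44(1 - N*/721) = 0.02·10.2, giving N* = 721·(1 - 0.142) = 619.
From dH/dt = 0: 0.00192·619 - 0.516 = 0.0355P*, so P* = 0.672/0.0355 = 18.9.

N* ≈ 619, H* ≈ 10.2, P* ≈ 18.9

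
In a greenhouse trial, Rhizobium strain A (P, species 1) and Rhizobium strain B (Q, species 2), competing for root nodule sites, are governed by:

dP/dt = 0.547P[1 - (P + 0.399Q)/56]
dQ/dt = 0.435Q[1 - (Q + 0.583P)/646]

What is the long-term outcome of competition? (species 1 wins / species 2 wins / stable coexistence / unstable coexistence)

species 2 excludes species 1

Compare the nullcline intercepts: K1/α12 = 56/0.399 = 140 < K2 = 646; K2/α21 = 646/0.583 = 1110 > K1 = 56.
Since the inequalities point opposite ways, species 2 can invade but species 1 cannot.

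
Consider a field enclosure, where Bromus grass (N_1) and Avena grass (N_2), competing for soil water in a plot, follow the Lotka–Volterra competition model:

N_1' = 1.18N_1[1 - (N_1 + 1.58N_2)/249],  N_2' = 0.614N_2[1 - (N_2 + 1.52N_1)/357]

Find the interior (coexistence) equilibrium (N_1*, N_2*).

Setting both brackets to zero gives the nullclines N_1 + 1.58N_2 = 249 and 1.52N_1 + N_2 = 357.
Substituting N_2 = 357 - 1.52N_1 into the first: N_1(1 - 1.58·1.52) = 249 - 1.58·357.
So N_1* = -315/-1.4 = 225, and then N_2* = 357 - 1.52·225 = 15.3.

N_1* ≈ 225, N_2* ≈ 15.3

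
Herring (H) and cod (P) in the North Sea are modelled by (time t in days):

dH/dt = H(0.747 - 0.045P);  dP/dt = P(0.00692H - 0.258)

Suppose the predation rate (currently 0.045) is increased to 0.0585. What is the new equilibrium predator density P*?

P* ≈ 12.8

At the interior fixed point, setting dH/dt = 0 with H > 0 fixes P* = (prey growth rate)/(HP coefficient) — independent of the other coefficients.
With the change, P* = 0.747/0.0585 = 12.8; it falls from 16.6.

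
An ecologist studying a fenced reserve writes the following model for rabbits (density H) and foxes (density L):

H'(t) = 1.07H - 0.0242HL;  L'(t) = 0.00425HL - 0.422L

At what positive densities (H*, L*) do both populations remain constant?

H* ≈ 99.3, L* ≈ 44.2

Set dL/dt = 0 with L > 0: 0.00425H - 0.422 = 0, so H* = 0.422/0.00425 = 99.3.
Set dH/dt = 0 with H > 0: 1.07 - 0.0242L = 0, so L* = 1.07/0.0242 = 44.2.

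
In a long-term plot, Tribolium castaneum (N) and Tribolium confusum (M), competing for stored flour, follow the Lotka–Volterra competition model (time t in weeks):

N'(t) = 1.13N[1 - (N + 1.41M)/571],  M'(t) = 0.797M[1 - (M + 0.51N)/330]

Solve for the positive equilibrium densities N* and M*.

Setting both brackets to zero gives the nullclines N + 1.41M = 571 and 0.51N + M = 330.
Substituting M = 330 - 0.51N into the first: N(1 - 1.41·0.51) = 571 - 1.41·330.
So N* = 106/0.281 = 376, and then M* = 330 - 0.51·376 = 138.

N* ≈ 376, M* ≈ 138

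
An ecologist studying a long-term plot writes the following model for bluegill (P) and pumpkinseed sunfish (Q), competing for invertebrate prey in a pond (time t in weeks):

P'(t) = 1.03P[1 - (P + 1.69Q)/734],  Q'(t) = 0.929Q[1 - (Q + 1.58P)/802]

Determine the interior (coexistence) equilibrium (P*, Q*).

P* ≈ 372, Q* ≈ 214

Setting both brackets to zero gives the nullclines P + 1.69Q = 734 and 1.58P + Q = 802.
Substituting Q = 802 - 1.58P into the first: P(1 - 1.69·1.58) = 734 - 1.69·802.
So P* = -621/-1.67 = 372, and then Q* = 802 - 1.58·372 = 214.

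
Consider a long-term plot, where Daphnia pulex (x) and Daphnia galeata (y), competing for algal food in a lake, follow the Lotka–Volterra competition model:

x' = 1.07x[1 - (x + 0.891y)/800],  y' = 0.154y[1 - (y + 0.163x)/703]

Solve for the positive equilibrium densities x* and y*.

Setting both brackets to zero gives the nullclines x + 0.891y = 800 and 0.163x + y = 703.
Substituting y = 703 - 0.163x into the first: x(1 - 0.891·0.163) = 800 - 0.891·703.
So x* = 174/0.855 = 203, and then y* = 703 - 0.163·203 = 670.

x* ≈ 203, y* ≈ 670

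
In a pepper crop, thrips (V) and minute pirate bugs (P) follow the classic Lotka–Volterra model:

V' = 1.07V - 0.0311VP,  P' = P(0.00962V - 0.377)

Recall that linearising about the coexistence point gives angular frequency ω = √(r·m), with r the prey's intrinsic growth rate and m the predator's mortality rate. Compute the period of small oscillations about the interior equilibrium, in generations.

Here r = 1.07 and m = 0.377, so r·m = 0.403.
ω = √0.403 = 0.635 per generation, hence T = 2π/ω ≈ 9.89 generations.

T ≈ 9.89 generations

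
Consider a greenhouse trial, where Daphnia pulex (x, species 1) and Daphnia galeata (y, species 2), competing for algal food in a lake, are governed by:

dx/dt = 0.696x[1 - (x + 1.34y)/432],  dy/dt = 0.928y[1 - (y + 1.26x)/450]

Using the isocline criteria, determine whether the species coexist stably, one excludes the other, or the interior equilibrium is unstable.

Compare the nullcline intercepts: K1/α12 = 432/1.34 = 322 < K2 = 450; K2/α21 = 450/1.26 = 357 < K1 = 432.
Since both are reversed, neither can invade when rare; the interior point is a saddle.

unstable coexistence (outcome depends on initial conditions)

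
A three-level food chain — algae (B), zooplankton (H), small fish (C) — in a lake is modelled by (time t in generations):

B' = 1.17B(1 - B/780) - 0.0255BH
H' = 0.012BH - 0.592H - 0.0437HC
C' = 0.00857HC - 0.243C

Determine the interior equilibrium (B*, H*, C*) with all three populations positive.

B* ≈ 298, H* ≈ 28.4, C* ≈ 68.3

From dC/dt = 0: 0.00857H* = 0.243, so H* = 28.4.
From dB/dt = 0: 1.17(1 - B*/780) = 0.0255·28.4, giving B* = 780·(1 - 0.618) = 298.
From dH/dt = 0: 0.012·298 - 0.592 = 0.0437C*, so C* = 2.98/0.0437 = 68.3.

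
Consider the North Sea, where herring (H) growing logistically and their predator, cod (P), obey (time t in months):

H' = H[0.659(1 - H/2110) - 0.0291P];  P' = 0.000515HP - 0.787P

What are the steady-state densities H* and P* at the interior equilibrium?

From dP/dt = 0 with P > 0: 0.000515H* = 0.787, so H* = 1530.
Substitute into dH/dt = 0: 0.659(1 - 1530/2110) = 0.0291P*.
The bracket is 0.276, giving P* = 0.182/0.0291 = 6.24.

H* ≈ 1530, P* ≈ 6.24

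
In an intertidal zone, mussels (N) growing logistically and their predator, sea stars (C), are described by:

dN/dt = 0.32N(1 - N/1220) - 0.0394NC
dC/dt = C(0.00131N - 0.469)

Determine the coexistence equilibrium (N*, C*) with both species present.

From dC/dt = 0 with C > 0: 0.00131N* = 0.469, so N* = 358.
Substitute into dN/dt = 0: 0.32(1 - 358/1220) = 0.0394C*.
The bracket is 0.707, giving C* = 0.226/0.0394 = 5.74.

N* ≈ 358, C* ≈ 5.74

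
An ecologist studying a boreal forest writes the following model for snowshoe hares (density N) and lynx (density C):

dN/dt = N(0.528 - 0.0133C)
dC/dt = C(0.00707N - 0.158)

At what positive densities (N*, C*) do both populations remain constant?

N* ≈ 22.3, C* ≈ 39.7

Set dC/dt = 0 with C > 0: 0.00707N - 0.158 = 0, so N* = 0.158/0.00707 = 22.3.
Set dN/dt = 0 with N > 0: 0.528 - 0.0133C = 0, so C* = 0.528/0.0133 = 39.7.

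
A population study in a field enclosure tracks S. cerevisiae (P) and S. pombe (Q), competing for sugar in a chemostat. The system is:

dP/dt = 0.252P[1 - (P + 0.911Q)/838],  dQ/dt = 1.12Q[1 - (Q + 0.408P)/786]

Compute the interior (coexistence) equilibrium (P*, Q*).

P* ≈ 194, Q* ≈ 707

Setting both brackets to zero gives the nullclines P + 0.911Q = 838 and 0.408P + Q = 786.
Substituting Q = 786 - 0.408P into the first: P(1 - 0.911·0.408) = 838 - 0.911·786.
So P* = 122/0.628 = 194, and then Q* = 786 - 0.408·194 = 707.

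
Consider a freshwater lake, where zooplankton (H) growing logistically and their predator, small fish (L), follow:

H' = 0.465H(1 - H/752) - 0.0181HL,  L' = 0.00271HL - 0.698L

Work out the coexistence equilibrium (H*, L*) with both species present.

H* ≈ 258, L* ≈ 16.9

From dL/dt = 0 with L > 0: 0.00271H* = 0.698, so H* = 258.
Substitute into dH/dt = 0: 0.465(1 - 258/752) = 0.0181L*.
The bracket is 0.657, giving L* = 0.306/0.0181 = 16.9.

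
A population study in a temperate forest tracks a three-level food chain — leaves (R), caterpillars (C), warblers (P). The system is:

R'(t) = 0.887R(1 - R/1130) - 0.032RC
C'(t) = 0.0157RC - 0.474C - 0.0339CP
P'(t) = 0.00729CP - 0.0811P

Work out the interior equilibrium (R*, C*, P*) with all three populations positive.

R* ≈ 676, C* ≈ 11.1, P* ≈ 299

From dP/dt = 0: 0.00729C* = 0.0811, so C* = 11.1.
From dR/dt = 0: 0.887(1 - R*/1130) = 0.032·11.1, giving R* = 1130·(1 - 0.401) = 676.
From dC/dt = 0: 0.0157·676 - 0.474 = 0.0339P*, so P* = 10.1/0.0339 = 299.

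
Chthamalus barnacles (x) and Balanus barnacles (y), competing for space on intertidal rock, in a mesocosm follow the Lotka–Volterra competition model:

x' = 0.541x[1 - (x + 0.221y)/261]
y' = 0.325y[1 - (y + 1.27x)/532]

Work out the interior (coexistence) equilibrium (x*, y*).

x* ≈ 199, y* ≈ 279

Setting both brackets to zero gives the nullclines x + 0.221y = 261 and 1.27x + y = 532.
Substituting y = 532 - 1.27x into the first: x(1 - 0.221·1.27) = 261 - 0.221·532.
So x* = 143/0.719 = 199, and then y* = 532 - 1.27·199 = 279.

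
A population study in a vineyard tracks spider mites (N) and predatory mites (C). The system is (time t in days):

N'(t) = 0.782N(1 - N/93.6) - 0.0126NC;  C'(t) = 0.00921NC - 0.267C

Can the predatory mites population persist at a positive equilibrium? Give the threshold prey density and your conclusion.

Threshold N = 29; K > 29, so yes, the predator persists.

The predator equation gives dC/dt > 0 only when N > 0.267/0.00921 = 29.
Without the predator, N → K = 93.6. Since 93.6 > 29, the predator can invade and persist.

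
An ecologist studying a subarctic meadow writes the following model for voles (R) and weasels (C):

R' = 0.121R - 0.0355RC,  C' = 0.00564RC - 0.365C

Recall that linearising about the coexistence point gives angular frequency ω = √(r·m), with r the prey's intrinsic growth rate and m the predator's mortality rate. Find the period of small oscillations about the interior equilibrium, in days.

Here r = 0.121 and m = 0.365, so r·m = 0.0442.
ω = √0.0442 = 0.21 per day, hence T = 2π/ω ≈ 29.9 days.

T ≈ 29.9 days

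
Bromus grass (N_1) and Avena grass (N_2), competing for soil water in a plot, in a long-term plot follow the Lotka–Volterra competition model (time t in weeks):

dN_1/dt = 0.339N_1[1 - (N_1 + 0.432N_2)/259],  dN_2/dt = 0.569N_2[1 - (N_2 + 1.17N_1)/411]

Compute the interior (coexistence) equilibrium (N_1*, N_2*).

Setting both brackets to zero gives the nullclines N_1 + 0.432N_2 = 259 and 1.17N_1 + N_2 = 411.
Substituting N_2 = 411 - 1.17N_1 into the first: N_1(1 - 0.432·1.17) = 259 - 0.432·411.
So N_1* = 81.4/0.495 = 165, and then N_2* = 411 - 1.17·165 = 218.

N_1* ≈ 165, N_2* ≈ 218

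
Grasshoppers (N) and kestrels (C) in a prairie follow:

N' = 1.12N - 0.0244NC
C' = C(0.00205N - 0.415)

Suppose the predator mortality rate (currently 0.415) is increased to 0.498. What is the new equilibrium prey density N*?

At the interior fixed point, setting dC/dt = 0 with C > 0 fixes N* = (predator death rate)/(NC coefficient) — independent of the other coefficients.
With the change, N* = 0.498/0.00205 = 243; it rises from 202.

N* ≈ 243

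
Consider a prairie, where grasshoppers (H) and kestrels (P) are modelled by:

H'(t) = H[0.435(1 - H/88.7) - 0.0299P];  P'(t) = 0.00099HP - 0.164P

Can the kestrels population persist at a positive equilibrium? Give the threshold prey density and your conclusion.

The predator equation gives dP/dt > 0 only when H > 0.164/0.00099 = 166.
Without the predator, H → K = 88.7. Since 88.7 < 166, the predator cannot invade.

Threshold H = 166; K < 166, so no, the predator goes extinct.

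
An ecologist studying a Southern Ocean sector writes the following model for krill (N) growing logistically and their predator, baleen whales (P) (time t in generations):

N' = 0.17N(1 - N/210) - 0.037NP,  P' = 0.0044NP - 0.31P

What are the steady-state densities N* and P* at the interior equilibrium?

N* ≈ 70.5, P* ≈ 3.05

From dP/dt = 0 with P > 0: 0.0044N* = 0.31, so N* = 70.5.
Substitute into dN/dt = 0: 0.17(1 - 70.5/210) = 0.037P*.
The bracket is 0.665, giving P* = 0.113/0.037 = 3.05.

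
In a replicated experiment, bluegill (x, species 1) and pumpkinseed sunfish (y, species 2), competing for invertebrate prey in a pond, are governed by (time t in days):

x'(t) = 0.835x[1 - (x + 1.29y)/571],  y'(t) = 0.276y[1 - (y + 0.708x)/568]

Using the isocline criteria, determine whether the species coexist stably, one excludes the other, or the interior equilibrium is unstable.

Compare the nullcline intercepts: K1/α12 = 571/1.29 = 443 < K2 = 568; K2/α21 = 568/0.708 = 802 > K1 = 571.
Since the inequalities point opposite ways, species 2 can invade but species 1 cannot.

species 2 excludes species 1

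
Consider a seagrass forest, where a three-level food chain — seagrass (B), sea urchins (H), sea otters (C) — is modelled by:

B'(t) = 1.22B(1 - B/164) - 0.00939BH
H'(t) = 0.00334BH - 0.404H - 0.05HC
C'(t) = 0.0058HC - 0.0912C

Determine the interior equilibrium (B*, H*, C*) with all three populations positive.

From dC/dt = 0: 0.0058H* = 0.0912, so H* = 15.7.
From dB/dt = 0: 1.22(1 - B*/164) = 0.00939·15.7, giving B* = 164·(1 - 0.121) = 144.
From dH/dt = 0: 0.00334·144 - 0.404 = 0.05C*, so C* = 0.0775/0.05 = 1.55.

B* ≈ 144, H* ≈ 15.7, C* ≈ 1.55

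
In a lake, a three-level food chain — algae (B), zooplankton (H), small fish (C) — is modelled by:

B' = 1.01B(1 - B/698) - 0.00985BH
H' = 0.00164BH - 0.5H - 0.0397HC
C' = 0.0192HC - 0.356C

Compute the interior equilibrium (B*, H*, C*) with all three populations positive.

B* ≈ 572, H* ≈ 18.5, C* ≈ 11

From dC/dt = 0: 0.0192H* = 0.356, so H* = 18.5.
From dB/dt = 0: 1.01(1 - B*/698) = 0.00985·18.5, giving B* = 698·(1 - 0.181) = 572.
From dH/dt = 0: 0.00164·572 - 0.5 = 0.0397C*, so C* = 0.438/0.0397 = 11.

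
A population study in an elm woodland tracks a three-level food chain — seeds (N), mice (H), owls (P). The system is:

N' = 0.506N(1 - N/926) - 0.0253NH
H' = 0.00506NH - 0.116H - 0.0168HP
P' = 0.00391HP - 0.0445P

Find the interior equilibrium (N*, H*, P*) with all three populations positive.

From dP/dt = 0: 0.00391H* = 0.0445, so H* = 11.4.
From dN/dt = 0: 0.506(1 - N*/926) = 0.0253·11.4, giving N* = 926·(1 - 0.569) = 399.
From dH/dt = 0: 0.00506·399 - 0.116 = 0.0168P*, so P* = 1.9/0.0168 = 113.

N* ≈ 399, H* ≈ 11.4, P* ≈ 113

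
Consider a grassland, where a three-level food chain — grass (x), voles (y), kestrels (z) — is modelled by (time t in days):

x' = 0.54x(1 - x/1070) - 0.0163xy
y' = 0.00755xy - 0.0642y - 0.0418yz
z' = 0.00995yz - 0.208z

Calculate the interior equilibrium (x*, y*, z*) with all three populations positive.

From dz/dt = 0: 0.00995y* = 0.208, so y* = 20.9.
From dx/dt = 0: 0.54(1 - x*/1070) = 0.0163·20.9, giving x* = 1070·(1 - 0.631) = 395.
From dy/dt = 0: 0.00755·395 - 0.0642 = 0.0418z*, so z* = 2.92/0.0418 = 69.8.

x* ≈ 395, y* ≈ 20.9, z* ≈ 69.8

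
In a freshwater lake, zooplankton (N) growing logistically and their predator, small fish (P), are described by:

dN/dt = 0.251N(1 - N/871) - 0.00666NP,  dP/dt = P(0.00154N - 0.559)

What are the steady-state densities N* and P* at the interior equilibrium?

N* ≈ 363, P* ≈ 22

From dP/dt = 0 with P > 0: 0.00154N* = 0.559, so N* = 363.
Substitute into dN/dt = 0: 0.251(1 - 363/871) = 0.00666P*.
The bracket is 0.583, giving P* = 0.146/0.00666 = 22.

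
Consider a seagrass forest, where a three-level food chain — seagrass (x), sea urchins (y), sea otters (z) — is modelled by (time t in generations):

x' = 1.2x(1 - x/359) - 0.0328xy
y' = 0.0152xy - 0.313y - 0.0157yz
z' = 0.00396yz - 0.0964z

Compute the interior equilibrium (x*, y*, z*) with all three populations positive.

From dz/dt = 0: 0.00396y* = 0.0964, so y* = 24.3.
From dx/dt = 0: 1.2(1 - x*/359) = 0.0328·24.3, giving x* = 359·(1 - 0.665) = 120.
From dy/dt = 0: 0.0152·120 - 0.313 = 0.0157z*, so z* = 1.51/0.0157 = 96.4.

x* ≈ 120, y* ≈ 24.3, z* ≈ 96.4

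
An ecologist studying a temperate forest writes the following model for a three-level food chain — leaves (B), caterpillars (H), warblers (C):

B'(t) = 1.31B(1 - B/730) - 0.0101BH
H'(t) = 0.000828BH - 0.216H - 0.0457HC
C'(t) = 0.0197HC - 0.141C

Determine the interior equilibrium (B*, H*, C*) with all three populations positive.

From dC/dt = 0: 0.0197H* = 0.141, so H* = 7.16.
From dB/dt = 0: 1.31(1 - B*/730) = 0.0101·7.16, giving B* = 730·(1 - 0.0552) = 690.
From dH/dt = 0: 0.000828·690 - 0.216 = 0.0457C*, so C* = 0.355/0.0457 = 7.77.

B* ≈ 690, H* ≈ 7.16, C* ≈ 7.77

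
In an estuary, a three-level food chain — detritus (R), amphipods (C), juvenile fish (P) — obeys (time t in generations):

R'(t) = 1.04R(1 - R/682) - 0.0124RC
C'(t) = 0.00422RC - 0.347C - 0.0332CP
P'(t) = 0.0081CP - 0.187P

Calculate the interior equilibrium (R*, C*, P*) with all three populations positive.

From dP/dt = 0: 0.0081C* = 0.187, so C* = 23.1.
From dR/dt = 0: 1.04(1 - R*/682) = 0.0124·23.1, giving R* = 682·(1 - 0.275) = 494.
From dC/dt = 0: 0.00422·494 - 0.347 = 0.0332P*, so P* = 1.74/0.0332 = 52.4.

R* ≈ 494, C* ≈ 23.1, P* ≈ 52.4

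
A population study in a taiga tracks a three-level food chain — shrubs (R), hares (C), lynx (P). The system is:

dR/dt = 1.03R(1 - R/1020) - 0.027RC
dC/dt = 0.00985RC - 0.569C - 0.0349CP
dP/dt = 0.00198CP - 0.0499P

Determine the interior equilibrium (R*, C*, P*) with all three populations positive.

R* ≈ 346, C* ≈ 25.2, P* ≈ 81.4

From dP/dt = 0: 0.00198C* = 0.0499, so C* = 25.2.
From dR/dt = 0: 1.03(1 - R*/1020) = 0.027·25.2, giving R* = 1020·(1 - 0.661) = 346.
From dC/dt = 0: 0.00985·346 - 0.569 = 0.0349P*, so P* = 2.84/0.0349 = 81.4.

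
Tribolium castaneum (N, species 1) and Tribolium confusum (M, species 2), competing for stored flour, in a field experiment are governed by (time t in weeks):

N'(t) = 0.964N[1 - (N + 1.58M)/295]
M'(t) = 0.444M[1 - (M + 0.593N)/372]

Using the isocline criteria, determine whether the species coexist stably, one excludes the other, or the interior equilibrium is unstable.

species 2 excludes species 1

Compare the nullcline intercepts: K1/α12 = 295/1.58 = 187 < K2 = 372; K2/α21 = 372/0.593 = 627 > K1 = 295.
Since the inequalities point opposite ways, species 2 can invade but species 1 cannot.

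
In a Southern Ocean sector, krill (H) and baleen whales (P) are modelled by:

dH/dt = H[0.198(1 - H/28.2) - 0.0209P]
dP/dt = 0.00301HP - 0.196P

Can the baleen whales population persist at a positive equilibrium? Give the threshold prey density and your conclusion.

Threshold H = 65.1; K < 65.1, so no, the predator goes extinct.

The predator equation gives dP/dt > 0 only when H > 0.196/0.00301 = 65.1.
Without the predator, H → K = 28.2. Since 28.2 < 65.1, the predator cannot invade.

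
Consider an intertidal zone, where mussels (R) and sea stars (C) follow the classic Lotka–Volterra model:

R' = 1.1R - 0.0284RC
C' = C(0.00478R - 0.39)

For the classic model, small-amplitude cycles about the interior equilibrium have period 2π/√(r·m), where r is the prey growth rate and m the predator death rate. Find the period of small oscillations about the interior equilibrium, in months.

T ≈ 9.59 months

Here r = 1.1 and m = 0.39, so r·m = 0.429.
ω = √0.429 = 0.655 per month, hence T = 2π/ω ≈ 9.59 months.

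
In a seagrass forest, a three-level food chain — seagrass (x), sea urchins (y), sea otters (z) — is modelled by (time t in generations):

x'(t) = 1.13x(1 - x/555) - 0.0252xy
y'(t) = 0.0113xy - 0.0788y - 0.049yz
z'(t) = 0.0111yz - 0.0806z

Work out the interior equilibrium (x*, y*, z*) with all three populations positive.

x* ≈ 465, y* ≈ 7.26, z* ≈ 106

From dz/dt = 0: 0.0111y* = 0.0806, so y* = 7.26.
From dx/dt = 0: 1.13(1 - x*/555) = 0.0252·7.26, giving x* = 555·(1 - 0.162) = 465.
From dy/dt = 0: 0.0113·465 - 0.0788 = 0.049z*, so z* = 5.18/0.049 = 106.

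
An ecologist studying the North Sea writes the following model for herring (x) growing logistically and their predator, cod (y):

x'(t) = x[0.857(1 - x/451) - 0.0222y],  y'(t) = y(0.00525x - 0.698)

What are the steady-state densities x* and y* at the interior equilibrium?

x* ≈ 133, y* ≈ 27.2

From dy/dt = 0 with y > 0: 0.00525x* = 0.698, so x* = 133.
Substitute into dx/dt = 0: 0.857(1 - 133/451) = 0.0222y*.
The bracket is 0.705, giving y* = 0.604/0.0222 = 27.2.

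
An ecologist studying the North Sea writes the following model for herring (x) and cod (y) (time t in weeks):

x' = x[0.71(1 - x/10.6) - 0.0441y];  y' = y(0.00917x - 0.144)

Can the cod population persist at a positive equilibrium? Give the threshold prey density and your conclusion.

Threshold x = 15.7; K < 15.7, so no, the predator goes extinct.

The predator equation gives dy/dt > 0 only when x > 0.144/0.00917 = 15.7.
Without the predator, x → K = 10.6. Since 10.6 < 15.7, the predator cannot invade.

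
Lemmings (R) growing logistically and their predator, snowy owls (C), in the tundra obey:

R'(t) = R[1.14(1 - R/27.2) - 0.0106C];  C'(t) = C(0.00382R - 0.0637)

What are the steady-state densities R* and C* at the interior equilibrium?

R* ≈ 16.7, C* ≈ 41.6

From dC/dt = 0 with C > 0: 0.00382R* = 0.0637, so R* = 16.7.
Substitute into dR/dt = 0: 1.14(1 - 16.7/27.2) = 0.0106C*.
The bracket is 0.387, giving C* = 0.441/0.0106 = 41.6.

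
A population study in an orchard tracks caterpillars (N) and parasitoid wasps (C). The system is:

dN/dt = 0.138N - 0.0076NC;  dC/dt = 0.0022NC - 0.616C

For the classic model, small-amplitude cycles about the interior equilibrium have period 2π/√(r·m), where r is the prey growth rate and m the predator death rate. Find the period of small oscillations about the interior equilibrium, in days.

Here r = 0.138 and m = 0.616, so r·m = 0.085.
ω = √0.085 = 0.292 per day, hence T = 2π/ω ≈ 21.6 days.

T ≈ 21.6 days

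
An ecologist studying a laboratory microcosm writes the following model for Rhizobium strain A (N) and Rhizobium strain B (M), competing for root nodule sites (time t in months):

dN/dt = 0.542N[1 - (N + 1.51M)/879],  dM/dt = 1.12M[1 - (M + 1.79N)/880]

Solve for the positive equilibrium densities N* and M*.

Setting both brackets to zero gives the nullclines N + 1.51M = 879 and 1.79N + M = 880.
Substituting M = 880 - 1.79N into the first: N(1 - 1.51·1.79) = 879 - 1.51·880.
So N* = -450/-1.7 = 264, and then M* = 880 - 1.79·264 = 407.

N* ≈ 264, M* ≈ 407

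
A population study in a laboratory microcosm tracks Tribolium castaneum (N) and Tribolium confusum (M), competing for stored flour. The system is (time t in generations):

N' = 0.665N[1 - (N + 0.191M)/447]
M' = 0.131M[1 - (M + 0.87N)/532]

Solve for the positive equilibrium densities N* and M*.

N* ≈ 414, M* ≈ 172

Setting both brackets to zero gives the nullclines N + 0.191M = 447 and 0.87N + M = 532.
Substituting M = 532 - 0.87N into the first: N(1 - 0.191·0.87) = 447 - 0.191·532.
So N* = 345/0.834 = 414, and then M* = 532 - 0.87·414 = 172.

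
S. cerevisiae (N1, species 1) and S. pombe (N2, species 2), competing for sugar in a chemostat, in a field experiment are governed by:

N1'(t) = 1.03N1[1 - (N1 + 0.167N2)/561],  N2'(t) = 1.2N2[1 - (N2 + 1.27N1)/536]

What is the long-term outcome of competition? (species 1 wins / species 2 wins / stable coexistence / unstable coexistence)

Compare the nullcline intercepts: K1/α12 = 561/0.167 = 3360 > K2 = 536; K2/α21 = 536/1.27 = 422 < K1 = 561.
Since the inequalities point opposite ways, species 1 can invade but species 2 cannot.

species 1 excludes species 2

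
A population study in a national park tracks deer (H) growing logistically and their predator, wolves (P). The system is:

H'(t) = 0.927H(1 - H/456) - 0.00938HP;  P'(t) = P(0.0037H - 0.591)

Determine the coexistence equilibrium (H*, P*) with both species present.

From dP/dt = 0 with P > 0: 0.0037H* = 0.591, so H* = 160.
Substitute into dH/dt = 0: 0.927(1 - 160/456) = 0.00938P*.
The bracket is 0.65, giving P* = 0.602/0.00938 = 64.2.

H* ≈ 160, P* ≈ 64.2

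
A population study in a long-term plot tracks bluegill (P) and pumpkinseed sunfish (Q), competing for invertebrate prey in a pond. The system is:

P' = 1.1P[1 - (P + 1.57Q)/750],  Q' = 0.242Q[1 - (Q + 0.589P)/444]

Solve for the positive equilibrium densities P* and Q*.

P* ≈ 703, Q* ≈ 29.9

Setting both brackets to zero gives the nullclines P + 1.57Q = 750 and 0.589P + Q = 444.
Substituting Q = 444 - 0.589P into the first: P(1 - 1.57·0.589) = 750 - 1.57·444.
So P* = 52.9/0.0753 = 703, and then Q* = 444 - 0.589·703 = 29.9.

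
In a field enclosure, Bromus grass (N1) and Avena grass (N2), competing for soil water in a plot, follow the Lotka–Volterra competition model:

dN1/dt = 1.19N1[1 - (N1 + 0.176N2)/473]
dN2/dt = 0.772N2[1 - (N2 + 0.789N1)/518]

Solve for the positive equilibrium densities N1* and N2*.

Setting both brackets to zero gives the nullclines N1 + 0.176N2 = 473 and 0.789N1 + N2 = 518.
Substituting N2 = 518 - 0.789N1 into the first: N1(1 - 0.176·0.789) = 473 - 0.176·518.
So N1* = 382/0.861 = 443, and then N2* = 518 - 0.789·443 = 168.

N1* ≈ 443, N2* ≈ 168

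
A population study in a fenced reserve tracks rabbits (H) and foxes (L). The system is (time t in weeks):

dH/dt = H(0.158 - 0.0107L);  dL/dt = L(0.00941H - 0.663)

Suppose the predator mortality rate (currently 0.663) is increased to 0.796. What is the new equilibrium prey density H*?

At the interior fixed point, setting dL/dt = 0 with L > 0 fixes H* = (predator death rate)/(HL coefficient) — independent of the other coefficients.
With the change, H* = 0.796/0.00941 = 84.6; it rises from 70.5.

H* ≈ 84.6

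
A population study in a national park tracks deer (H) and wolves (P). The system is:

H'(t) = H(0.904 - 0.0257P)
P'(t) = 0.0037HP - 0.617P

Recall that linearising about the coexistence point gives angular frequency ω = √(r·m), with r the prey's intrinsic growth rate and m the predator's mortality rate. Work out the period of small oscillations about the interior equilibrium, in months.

T ≈ 8.41 months

Here r = 0.904 and m = 0.617, so r·m = 0.558.
ω = √0.558 = 0.747 per month, hence T = 2π/ω ≈ 8.41 months.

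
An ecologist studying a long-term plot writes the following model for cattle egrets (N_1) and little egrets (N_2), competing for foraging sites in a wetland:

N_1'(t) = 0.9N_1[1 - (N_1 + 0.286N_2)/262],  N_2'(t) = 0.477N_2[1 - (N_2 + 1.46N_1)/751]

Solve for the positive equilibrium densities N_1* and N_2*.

N_1* ≈ 81.1, N_2* ≈ 633

Setting both brackets to zero gives the nullclines N_1 + 0.286N_2 = 262 and 1.46N_1 + N_2 = 751.
Substituting N_2 = 751 - 1.46N_1 into the first: N_1(1 - 0.286·1.46) = 262 - 0.286·751.
So N_1* = 47.2/0.582 = 81.1, and then N_2* = 751 - 1.46·81.1 = 633.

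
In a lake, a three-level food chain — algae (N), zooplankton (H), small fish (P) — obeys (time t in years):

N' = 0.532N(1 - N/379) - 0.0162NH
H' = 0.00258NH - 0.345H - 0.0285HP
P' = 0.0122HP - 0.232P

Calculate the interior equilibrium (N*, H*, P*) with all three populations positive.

From dP/dt = 0: 0.0122H* = 0.232, so H* = 19.
From dN/dt = 0: 0.532(1 - N*/379) = 0.0162·19, giving N* = 379·(1 - 0.579) = 160.
From dH/dt = 0: 0.00258·160 - 0.345 = 0.0285P*, so P* = 0.0666/0.0285 = 2.34.

N* ≈ 160, H* ≈ 19, P* ≈ 2.34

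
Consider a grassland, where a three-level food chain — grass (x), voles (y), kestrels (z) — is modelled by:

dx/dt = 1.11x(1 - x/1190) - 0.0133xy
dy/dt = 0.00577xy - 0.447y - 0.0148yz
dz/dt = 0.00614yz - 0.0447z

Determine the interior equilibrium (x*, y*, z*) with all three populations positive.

From dz/dt = 0: 0.00614y* = 0.0447, so y* = 7.28.
From dx/dt = 0: 1.11(1 - x*/1190) = 0.0133·7.28, giving x* = 1190·(1 - 0.0872) = 1090.
From dy/dt = 0: 0.00577·1090 - 0.447 = 0.0148z*, so z* = 5.82/0.0148 = 393.

x* ≈ 1090, y* ≈ 7.28, z* ≈ 393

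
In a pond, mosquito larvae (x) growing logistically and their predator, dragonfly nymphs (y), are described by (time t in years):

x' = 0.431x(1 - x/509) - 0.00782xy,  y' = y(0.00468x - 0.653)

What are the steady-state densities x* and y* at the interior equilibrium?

x* ≈ 140, y* ≈ 40

From dy/dt = 0 with y > 0: 0.00468x* = 0.653, so x* = 140.
Substitute into dx/dt = 0: 0.431(1 - 140/509) = 0.00782y*.
The bracket is 0.726, giving y* = 0.313/0.00782 = 40.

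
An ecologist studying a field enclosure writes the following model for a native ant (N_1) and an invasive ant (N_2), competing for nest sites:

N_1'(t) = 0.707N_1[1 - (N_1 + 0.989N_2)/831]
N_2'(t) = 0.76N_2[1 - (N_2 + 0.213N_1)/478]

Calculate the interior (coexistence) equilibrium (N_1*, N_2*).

N_1* ≈ 454, N_2* ≈ 381

Setting both brackets to zero gives the nullclines N_1 + 0.989N_2 = 831 and 0.213N_1 + N_2 = 478.
Substituting N_2 = 478 - 0.213N_1 into the first: N_1(1 - 0.989·0.213) = 831 - 0.989·478.
So N_1* = 358/0.789 = 454, and then N_2* = 478 - 0.213·454 = 381.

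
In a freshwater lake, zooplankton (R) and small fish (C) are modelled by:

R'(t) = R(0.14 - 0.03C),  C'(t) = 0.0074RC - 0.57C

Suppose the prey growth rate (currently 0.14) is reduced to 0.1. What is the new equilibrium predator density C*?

At the interior fixed point, setting dR/dt = 0 with R > 0 fixes C* = (prey growth rate)/(RC coefficient) — independent of the other coefficients.
With the change, C* = 0.1/0.03 = 3.33; it falls from 4.67.

C* ≈ 3.33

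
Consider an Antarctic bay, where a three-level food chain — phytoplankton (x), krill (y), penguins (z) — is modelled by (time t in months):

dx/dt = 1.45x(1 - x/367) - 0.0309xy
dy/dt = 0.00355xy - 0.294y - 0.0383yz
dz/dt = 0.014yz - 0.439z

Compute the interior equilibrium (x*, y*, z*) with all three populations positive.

x* ≈ 122, y* ≈ 31.4, z* ≈ 3.61

From dz/dt = 0: 0.014y* = 0.439, so y* = 31.4.
From dx/dt = 0: 1.45(1 - x*/367) = 0.0309·31.4, giving x* = 367·(1 - 0.668) = 122.
From dy/dt = 0: 0.00355·122 - 0.294 = 0.0383z*, so z* = 0.138/0.0383 = 3.61.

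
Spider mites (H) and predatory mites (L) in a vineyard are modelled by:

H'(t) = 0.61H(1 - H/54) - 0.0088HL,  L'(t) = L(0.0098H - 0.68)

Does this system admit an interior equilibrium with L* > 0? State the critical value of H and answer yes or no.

The predator equation gives dL/dt > 0 only when H > 0.68/0.0098 = 69.4.
Without the predator, H → K = 54. Since 54 < 69.4, the predator cannot invade.

Threshold H = 69.4; K < 69.4, so no, the predator goes extinct.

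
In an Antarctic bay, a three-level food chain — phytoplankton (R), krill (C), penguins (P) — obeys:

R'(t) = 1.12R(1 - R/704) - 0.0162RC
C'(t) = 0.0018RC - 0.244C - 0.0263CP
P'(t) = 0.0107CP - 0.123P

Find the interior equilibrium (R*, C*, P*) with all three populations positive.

From dP/dt = 0: 0.0107C* = 0.123, so C* = 11.5.
From dR/dt = 0: 1.12(1 - R*/704) = 0.0162·11.5, giving R* = 704·(1 - 0.166) = 587.
From dC/dt = 0: 0.0018·587 - 0.244 = 0.0263P*, so P* = 0.813/0.0263 = 30.9.

R* ≈ 587, C* ≈ 11.5, P* ≈ 30.9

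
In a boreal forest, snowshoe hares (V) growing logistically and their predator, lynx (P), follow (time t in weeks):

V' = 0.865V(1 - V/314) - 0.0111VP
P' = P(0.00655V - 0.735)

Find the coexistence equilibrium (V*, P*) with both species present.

From dP/dt = 0 with P > 0: 0.00655V* = 0.735, so V* = 112.
Substitute into dV/dt = 0: 0.865(1 - 112/314) = 0.0111P*.
The bracket is 0.643, giving P* = 0.556/0.0111 = 50.1.

V* ≈ 112, P* ≈ 50.1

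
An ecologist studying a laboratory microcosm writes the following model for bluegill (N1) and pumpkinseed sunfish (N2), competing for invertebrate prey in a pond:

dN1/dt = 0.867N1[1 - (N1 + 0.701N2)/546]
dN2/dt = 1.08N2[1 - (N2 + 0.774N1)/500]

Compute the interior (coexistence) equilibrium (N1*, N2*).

N1* ≈ 427, N2* ≈ 169

Setting both brackets to zero gives the nullclines N1 + 0.701N2 = 546 and 0.774N1 + N2 = 500.
Substituting N2 = 500 - 0.774N1 into the first: N1(1 - 0.701·0.774) = 546 - 0.701·500.
So N1* = 196/0.457 = 427, and then N2* = 500 - 0.774·427 = 169.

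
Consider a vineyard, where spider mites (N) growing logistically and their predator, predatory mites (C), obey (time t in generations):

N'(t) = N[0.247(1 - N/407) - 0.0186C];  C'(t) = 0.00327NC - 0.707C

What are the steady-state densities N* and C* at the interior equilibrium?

From dC/dt = 0 with C > 0: 0.00327N* = 0.707, so N* = 216.
Substitute into dN/dt = 0: 0.247(1 - 216/407) = 0.0186C*.
The bracket is 0.469, giving C* = 0.116/0.0186 = 6.23.

N* ≈ 216, C* ≈ 6.23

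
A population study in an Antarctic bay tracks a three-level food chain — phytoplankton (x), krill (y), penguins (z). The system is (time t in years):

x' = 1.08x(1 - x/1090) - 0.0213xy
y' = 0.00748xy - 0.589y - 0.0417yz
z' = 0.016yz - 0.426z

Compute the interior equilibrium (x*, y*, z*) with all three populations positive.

From dz/dt = 0: 0.016y* = 0.426, so y* = 26.6.
From dx/dt = 0: 1.08(1 - x*/1090) = 0.0213·26.6, giving x* = 1090·(1 - 0.525) = 518.
From dy/dt = 0: 0.00748·518 - 0.589 = 0.0417z*, so z* = 3.28/0.0417 = 78.7.

x* ≈ 518, y* ≈ 26.6, z* ≈ 78.7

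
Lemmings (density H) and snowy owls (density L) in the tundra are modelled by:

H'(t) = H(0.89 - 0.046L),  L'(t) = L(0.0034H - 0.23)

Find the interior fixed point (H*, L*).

Set dL/dt = 0 with L > 0: 0.0034H - 0.23 = 0, so H* = 0.23/0.0034 = 67.6.
Set dH/dt = 0 with H > 0: 0.89 - 0.046L = 0, so L* = 0.89/0.046 = 19.3.

H* ≈ 67.6, L* ≈ 19.3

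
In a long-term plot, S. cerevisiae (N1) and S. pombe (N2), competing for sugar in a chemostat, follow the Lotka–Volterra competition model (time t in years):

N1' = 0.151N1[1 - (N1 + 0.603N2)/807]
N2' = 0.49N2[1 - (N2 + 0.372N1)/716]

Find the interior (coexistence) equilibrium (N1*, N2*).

Setting both brackets to zero gives the nullclines N1 + 0.603N2 = 807 and 0.372N1 + N2 = 716.
Substituting N2 = 716 - 0.372N1 into the first: N1(1 - 0.603·0.372) = 807 - 0.603·716.
So N1* = 375/0.776 = 484, and then N2* = 716 - 0.372·484 = 536.

N1* ≈ 484, N2* ≈ 536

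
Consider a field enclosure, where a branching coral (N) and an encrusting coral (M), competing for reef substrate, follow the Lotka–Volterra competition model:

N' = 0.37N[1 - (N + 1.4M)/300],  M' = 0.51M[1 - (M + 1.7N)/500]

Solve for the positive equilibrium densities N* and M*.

Setting both brackets to zero gives the nullclines N + 1.4M = 300 and 1.7N + M = 500.
Substituting M = 500 - 1.7N into the first: N(1 - 1.4·1.7) = 300 - 1.4·500.
So N* = -400/-1.38 = 290, and then M* = 500 - 1.7·290 = 7.25.

N* ≈ 290, M* ≈ 7.25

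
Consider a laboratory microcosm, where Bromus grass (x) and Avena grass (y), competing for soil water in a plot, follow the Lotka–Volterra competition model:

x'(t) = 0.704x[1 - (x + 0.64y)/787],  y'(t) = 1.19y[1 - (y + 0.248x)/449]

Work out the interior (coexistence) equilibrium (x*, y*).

x* ≈ 594, y* ≈ 302

Setting both brackets to zero gives the nullclines x + 0.64y = 787 and 0.248x + y = 449.
Substituting y = 449 - 0.248x into the first: x(1 - 0.64·0.248) = 787 - 0.64·449.
So x* = 500/0.841 = 594, and then y* = 449 - 0.248·594 = 302.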